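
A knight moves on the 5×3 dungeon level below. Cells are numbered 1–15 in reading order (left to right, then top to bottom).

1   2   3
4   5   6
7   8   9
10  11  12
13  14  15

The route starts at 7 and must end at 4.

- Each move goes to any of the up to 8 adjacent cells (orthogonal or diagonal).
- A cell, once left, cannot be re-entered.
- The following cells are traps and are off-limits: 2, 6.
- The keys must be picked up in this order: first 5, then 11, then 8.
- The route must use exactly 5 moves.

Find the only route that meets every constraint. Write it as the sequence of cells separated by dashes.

7 - 5 - 9 - 11 - 8 - 4

The waypoints must appear in the order 5, 11, 8, with no cell reused.
Route from 7: up-right to 5, down-right to 9, down-left to 11, up to 8, up-left to 4 — 5 moves in all.
Check: order respected (5 at step 1, 11 at step 3, 8 at step 4); 5 moves as required.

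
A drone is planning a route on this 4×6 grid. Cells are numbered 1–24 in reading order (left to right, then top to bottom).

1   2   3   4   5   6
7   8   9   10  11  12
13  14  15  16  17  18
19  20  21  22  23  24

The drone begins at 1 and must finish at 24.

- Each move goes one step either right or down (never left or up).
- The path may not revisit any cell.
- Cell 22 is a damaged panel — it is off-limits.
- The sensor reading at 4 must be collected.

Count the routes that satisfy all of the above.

9

A right/down-only route from 1 to 24 makes exactly 3 down-moves and 5 right-moves in some order.
With no other constraints that would be C(8,3) = 56 routes.
Split at 4 and multiply the segment counts (each segment already excludes blocked cells): 1→4: 1; 4→24: 9; product = 9.
That gives 9 routes.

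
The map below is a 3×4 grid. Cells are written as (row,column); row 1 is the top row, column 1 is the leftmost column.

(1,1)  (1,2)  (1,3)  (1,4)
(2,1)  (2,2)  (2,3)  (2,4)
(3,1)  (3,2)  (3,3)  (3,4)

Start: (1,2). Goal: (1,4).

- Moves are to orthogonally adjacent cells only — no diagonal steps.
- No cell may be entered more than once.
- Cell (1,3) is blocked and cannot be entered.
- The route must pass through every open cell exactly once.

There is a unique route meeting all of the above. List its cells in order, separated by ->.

Need to visit all 11 open cells exactly once, starting at (1,2) and ending at (1,4).
Cell (1,1) has only two open neighbours ((2,1) and (1,2)), so the path must pass straight through it: one of those is the cell it's entered from and the other is where it exits.
Route from (1,2): left 1 to (1,1), down 2 to (3,1), right 1 to (3,2), up 1 to (2,2), right 1 to (2,3), down 1 to (3,3), right 1 to (3,4), up 2 to (1,4) — 10 moves in all.
Check: all 11 open cells covered.

(1,2) -> (1,1) -> (2,1) -> (3,1) -> (3,2) -> (2,2) -> (2,3) -> (3,3) -> (3,4) -> (2,4) -> (1,4)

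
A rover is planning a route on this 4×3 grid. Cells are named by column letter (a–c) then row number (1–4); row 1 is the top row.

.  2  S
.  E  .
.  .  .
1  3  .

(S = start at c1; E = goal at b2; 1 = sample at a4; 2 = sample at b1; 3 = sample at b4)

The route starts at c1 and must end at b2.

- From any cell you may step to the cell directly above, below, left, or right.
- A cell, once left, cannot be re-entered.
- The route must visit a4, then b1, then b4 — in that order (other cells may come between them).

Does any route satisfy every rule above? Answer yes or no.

no

Ignoring the required order, 6 revisit-free routes from c1 to b2 pass through all of a4, b1, and b4; the waypoint orders that occur are b1 → a4 → b4 (4); b4 → a4 → b1 (2) — never a4 → b1 → b4.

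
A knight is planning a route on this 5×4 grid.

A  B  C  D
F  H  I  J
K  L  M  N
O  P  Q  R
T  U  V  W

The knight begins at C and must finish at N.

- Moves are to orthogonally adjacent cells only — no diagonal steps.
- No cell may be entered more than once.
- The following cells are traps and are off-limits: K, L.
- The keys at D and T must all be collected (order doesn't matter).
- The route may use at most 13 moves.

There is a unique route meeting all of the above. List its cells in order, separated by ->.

Any route must reach D and T and still end at N within 13 moves, so the order of the required stops is forced.
Route from C: right 1 to D, down 1 to J, left 1 to I, down 2 to Q, left 2 to O, down 1 to T, right 3 to W, up 2 to N — 13 moves in all.
Check: all required cells visited; 13 ≤ 13 moves.

C -> D -> J -> I -> M -> Q -> P -> O -> T -> U -> V -> W -> R -> N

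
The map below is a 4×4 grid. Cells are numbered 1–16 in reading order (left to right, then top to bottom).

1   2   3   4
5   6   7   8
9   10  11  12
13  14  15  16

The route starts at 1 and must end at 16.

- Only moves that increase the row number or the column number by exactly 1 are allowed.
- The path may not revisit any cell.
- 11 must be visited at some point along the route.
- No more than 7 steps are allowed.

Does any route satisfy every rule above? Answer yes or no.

One route that works: 1 → 5 → 9 → 10 → 11 → 15 → 16.

yes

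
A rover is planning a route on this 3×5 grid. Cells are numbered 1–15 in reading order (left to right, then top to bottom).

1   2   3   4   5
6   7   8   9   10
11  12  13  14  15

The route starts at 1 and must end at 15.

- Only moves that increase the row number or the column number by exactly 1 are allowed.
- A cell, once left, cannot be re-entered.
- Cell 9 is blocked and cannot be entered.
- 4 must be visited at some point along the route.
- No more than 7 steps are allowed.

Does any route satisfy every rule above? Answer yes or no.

yes

One route that works: 1 → 2 → 3 → 4 → 5 → 10 → 15.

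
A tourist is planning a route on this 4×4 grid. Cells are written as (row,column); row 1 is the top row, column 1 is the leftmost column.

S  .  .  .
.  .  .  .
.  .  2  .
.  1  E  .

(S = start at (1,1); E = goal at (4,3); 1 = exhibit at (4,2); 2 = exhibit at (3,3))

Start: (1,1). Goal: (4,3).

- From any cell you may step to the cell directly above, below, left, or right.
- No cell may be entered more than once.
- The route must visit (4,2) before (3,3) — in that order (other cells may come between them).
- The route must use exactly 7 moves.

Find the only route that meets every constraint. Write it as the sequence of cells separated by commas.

The waypoints must appear in the order (4,2), (3,3), with no cell reused.
Route from (1,1): down 3 to (4,1), right 1 to (4,2), up 1 to (3,2), right 1 to (3,3), down 1 to (4,3) — 7 moves in all.
Check: order respected (1 at step 4, 2 at step 6); 7 moves as required.

(1,1), (2,1), (3,1), (4,1), (4,2), (3,2), (3,3), (4,3)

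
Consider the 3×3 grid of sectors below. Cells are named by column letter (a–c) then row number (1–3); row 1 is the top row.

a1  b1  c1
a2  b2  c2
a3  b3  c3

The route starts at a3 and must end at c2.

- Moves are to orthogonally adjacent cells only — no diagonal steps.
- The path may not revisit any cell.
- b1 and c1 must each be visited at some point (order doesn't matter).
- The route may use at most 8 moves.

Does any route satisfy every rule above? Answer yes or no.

One route that works: a3 → a2 → a1 → b1 → c1 → c2.

yes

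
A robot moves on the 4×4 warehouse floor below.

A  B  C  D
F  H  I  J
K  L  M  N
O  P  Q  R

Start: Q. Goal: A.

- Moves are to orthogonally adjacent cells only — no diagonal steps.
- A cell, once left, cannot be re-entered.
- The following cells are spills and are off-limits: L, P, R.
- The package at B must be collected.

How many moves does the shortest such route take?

5

Any route passes through B somewhere between Q and A. Summing Manhattan distances along the two legs (Q → B → A) gives a lower bound of 4 + 1 = 5 moves.
A route of 5 moves achieves this: Q → M → I → C → B → A.
Since 5 matches the lower bound, it is optimal.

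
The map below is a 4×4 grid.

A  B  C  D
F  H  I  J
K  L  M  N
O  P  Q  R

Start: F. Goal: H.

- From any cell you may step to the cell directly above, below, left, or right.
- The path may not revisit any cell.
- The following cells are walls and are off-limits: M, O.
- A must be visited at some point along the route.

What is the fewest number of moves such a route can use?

Any route passes through A somewhere between F and H. Summing Manhattan distances along the two legs (F → A → H) gives a lower bound of 1 + 2 = 3 moves.
A route of 3 moves achieves this: F → A → B → H.
Since 3 matches the lower bound, it is optimal.

3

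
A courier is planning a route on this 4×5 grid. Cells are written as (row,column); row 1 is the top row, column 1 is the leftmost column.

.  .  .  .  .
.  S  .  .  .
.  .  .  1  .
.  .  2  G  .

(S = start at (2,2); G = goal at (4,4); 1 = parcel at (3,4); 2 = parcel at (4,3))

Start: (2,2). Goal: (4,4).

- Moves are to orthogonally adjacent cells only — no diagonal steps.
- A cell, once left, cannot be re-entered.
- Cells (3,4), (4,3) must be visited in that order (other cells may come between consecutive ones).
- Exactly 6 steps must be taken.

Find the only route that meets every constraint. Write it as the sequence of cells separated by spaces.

(2,2) (2,3) (2,4) (3,4) (3,3) (4,3) (4,4)

The waypoints must appear in the order (3,4), (4,3), with no cell reused.
Route from (2,2): right 2 to (2,4), down 1 to (3,4), left 1 to (3,3), down 1 to (4,3), right 1 to (4,4) — 6 moves in all.
Check: order respected (1 at step 3, 2 at step 5); 6 moves as required.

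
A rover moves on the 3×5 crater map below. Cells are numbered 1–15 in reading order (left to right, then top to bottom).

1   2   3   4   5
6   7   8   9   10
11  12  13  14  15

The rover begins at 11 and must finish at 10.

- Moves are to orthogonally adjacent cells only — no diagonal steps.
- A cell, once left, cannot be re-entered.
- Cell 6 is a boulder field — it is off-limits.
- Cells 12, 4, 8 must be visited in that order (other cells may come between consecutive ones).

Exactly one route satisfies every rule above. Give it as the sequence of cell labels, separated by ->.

The waypoints must appear in the order 12, 4, 8, with no cell reused.
Route from 11: right 1 to 12, up 2 to 2, right 2 to 4, down 1 to 9, left 1 to 8, down 1 to 13, right 2 to 15, up 1 to 10 — 11 moves in all.
Check: order respected (12 at step 1, 4 at step 5, 8 at step 7).

11 -> 12 -> 7 -> 2 -> 3 -> 4 -> 9 -> 8 -> 13 -> 14 -> 15 -> 10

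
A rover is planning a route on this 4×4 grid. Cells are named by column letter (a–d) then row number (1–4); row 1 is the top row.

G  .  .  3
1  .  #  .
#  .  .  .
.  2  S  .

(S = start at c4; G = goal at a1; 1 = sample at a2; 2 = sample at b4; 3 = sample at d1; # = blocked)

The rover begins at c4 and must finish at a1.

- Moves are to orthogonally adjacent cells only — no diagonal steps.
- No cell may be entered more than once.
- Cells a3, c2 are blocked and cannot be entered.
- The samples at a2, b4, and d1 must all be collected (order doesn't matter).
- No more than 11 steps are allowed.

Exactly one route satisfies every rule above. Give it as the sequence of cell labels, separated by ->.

c4 -> b4 -> b3 -> c3 -> d3 -> d2 -> d1 -> c1 -> b1 -> b2 -> a2 -> a1

Any route must reach a2, b4, and d1 and still end at a1 within 11 moves, so the order of the required stops is forced.
Route from c4: left to b4, up to b3, 2× right (reaching d3), 2× up (reaching d1), 2× left (reaching b1), down to b2, left to a2, up to a1 — 11 moves in all.
Check: all required cells visited; 11 ≤ 11 moves.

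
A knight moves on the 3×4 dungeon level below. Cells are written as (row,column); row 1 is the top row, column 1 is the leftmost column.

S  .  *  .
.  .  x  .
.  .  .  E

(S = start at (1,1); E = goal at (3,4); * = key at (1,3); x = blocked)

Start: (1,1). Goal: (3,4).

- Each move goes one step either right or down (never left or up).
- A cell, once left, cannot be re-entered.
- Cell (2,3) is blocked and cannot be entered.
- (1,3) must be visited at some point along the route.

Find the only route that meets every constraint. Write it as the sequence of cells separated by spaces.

(1,1) (1,2) (1,3) (1,4) (2,4) (3,4)

Moves only go right or down, so the column and row indices never decrease.
Route from (1,1): 3× right (reaching (1,4)), 2× down (reaching (3,4)) — 5 moves in all.
Check: all required cells visited.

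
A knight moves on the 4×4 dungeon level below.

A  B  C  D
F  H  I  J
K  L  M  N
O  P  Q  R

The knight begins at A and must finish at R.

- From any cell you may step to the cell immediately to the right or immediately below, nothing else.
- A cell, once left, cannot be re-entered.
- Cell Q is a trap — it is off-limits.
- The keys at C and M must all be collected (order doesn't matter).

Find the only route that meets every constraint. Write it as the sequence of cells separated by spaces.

A B C I M N R

Moves only go right or down, so the column and row indices never decrease.
Route from A: right 2 to C, down 2 to M, right 1 to N, down 1 to R — 6 moves in all.
Check: all required cells visited.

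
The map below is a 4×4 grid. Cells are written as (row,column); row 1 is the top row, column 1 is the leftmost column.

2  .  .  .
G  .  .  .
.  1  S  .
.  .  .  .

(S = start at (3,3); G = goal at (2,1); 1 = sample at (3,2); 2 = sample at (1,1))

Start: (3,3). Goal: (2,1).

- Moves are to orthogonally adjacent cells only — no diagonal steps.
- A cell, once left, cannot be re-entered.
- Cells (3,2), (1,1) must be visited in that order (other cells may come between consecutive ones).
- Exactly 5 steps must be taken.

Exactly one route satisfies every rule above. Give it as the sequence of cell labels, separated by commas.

The waypoints must appear in the order (3,2), (1,1), with no cell reused.
Route from (3,3): left 1 to (3,2), up 2 to (1,2), left 1 to (1,1), down 1 to (2,1) — 5 moves in all.
Check: order respected (1 at step 1, 2 at step 4); 5 moves as required.

(3,3), (3,2), (2,2), (1,2), (1,1), (2,1)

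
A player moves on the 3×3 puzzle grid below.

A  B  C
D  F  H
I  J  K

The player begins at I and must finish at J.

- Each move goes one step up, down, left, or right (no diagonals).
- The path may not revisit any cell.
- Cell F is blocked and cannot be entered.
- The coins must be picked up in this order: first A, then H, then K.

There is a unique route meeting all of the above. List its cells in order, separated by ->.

I -> D -> A -> B -> C -> H -> K -> J

The waypoints must appear in the order A, H, K, with no cell reused.
Route from I: up 2 to A, right 2 to C, down 2 to K, left 1 to J — 7 moves in all.
Check: order respected (A at step 2, H at step 5, K at step 6).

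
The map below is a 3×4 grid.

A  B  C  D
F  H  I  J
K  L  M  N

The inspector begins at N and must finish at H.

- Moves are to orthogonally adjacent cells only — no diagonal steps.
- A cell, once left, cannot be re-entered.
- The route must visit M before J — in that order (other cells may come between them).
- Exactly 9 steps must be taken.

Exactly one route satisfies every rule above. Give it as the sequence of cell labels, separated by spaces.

The waypoints must appear in the order M, J, with no cell reused.
Route from N: left to M, up to I, right to J, up to D, 3× left (reaching A), down to F, right to H — 9 moves in all.
Check: order respected (M at step 1, J at step 3); 9 moves as required.

N M I J D C B A F H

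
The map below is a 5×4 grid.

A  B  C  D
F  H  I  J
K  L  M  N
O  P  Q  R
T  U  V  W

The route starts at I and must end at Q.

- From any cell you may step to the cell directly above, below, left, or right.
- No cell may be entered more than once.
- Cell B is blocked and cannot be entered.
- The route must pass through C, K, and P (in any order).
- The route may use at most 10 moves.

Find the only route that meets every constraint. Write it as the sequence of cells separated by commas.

The 10-move cap with required stops at C, K, P leaves no slack for detours.
Route from I: up to C, right to D, 2× down (reaching N), 3× left (reaching K), down to O, 2× right (reaching Q) — 10 moves in all.
Check: all required cells visited; 10 ≤ 10 moves.

I, C, D, J, N, M, L, K, O, P, Q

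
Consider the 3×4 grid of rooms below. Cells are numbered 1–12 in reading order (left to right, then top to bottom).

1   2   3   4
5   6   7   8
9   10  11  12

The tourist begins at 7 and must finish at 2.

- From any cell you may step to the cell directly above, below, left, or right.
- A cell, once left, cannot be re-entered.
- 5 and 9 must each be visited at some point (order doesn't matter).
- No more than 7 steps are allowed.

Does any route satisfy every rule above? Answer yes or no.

yes

One route that works: 7 → 11 → 10 → 9 → 5 → 1 → 2.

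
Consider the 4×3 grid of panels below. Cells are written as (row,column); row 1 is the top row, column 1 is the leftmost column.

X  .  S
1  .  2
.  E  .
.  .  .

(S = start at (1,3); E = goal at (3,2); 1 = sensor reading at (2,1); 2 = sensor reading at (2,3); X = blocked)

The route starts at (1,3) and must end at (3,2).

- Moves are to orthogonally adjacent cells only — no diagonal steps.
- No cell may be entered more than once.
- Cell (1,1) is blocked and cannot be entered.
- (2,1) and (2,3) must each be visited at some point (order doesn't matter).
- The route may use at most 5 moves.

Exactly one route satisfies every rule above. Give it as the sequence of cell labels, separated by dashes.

The budget equals the shortest possible length, so every move has to be on a shortest route through the required cells.
Route from (1,3): down to (2,3), 2× left (reaching (2,1)), down to (3,1), right to (3,2) — 5 moves in all.
Check: all required cells visited; 5 ≤ 5 moves.

(1,3) - (2,3) - (2,2) - (2,1) - (3,1) - (3,2)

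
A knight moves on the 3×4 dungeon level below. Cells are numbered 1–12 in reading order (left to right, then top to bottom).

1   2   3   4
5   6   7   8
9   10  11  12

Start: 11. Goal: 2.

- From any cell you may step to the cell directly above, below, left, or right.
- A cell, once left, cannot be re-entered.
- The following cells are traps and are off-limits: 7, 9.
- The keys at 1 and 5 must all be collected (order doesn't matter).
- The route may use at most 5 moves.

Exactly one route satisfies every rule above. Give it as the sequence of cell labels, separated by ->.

11 -> 10 -> 6 -> 5 -> 1 -> 2

The 5-move cap with required stops at 1, 5 leaves no slack for detours.
Route from 11: left to 10, up to 6, left to 5, up to 1, right to 2 — 5 moves in all.
Check: all required cells visited; 5 ≤ 5 moves.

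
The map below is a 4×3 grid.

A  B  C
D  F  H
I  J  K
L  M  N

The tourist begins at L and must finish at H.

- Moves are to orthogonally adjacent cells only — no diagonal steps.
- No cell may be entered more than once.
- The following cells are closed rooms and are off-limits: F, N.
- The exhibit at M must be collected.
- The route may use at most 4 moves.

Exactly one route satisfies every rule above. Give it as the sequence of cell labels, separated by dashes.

The 4-move cap with required stops at M leaves no slack for detours.
Route from L: right to M, up to J, right to K, up to H — 4 moves in all.
Check: all required cells visited; 4 ≤ 4 moves.

L - M - J - K - H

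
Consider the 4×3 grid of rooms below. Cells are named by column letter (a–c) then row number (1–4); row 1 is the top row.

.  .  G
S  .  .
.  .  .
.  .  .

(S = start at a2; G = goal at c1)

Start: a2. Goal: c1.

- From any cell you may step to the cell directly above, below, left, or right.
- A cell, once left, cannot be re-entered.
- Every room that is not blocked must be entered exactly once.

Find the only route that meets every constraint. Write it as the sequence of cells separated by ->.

a2 -> a1 -> b1 -> b2 -> b3 -> a3 -> a4 -> b4 -> c4 -> c3 -> c2 -> c1

Need to visit all 12 open cells exactly once, starting at a2 and ending at c1.
Cell a1 has only two open neighbours (a2 and b1), so the path must pass straight through it: one of those is the cell it's entered from and the other is where it exits.
Route from a2: up to a1, right to b1, 2× down (reaching b3), left to a3, down to a4, 2× right (reaching c4), 3× up (reaching c1) — 11 moves in all.
Check: all 12 open cells covered.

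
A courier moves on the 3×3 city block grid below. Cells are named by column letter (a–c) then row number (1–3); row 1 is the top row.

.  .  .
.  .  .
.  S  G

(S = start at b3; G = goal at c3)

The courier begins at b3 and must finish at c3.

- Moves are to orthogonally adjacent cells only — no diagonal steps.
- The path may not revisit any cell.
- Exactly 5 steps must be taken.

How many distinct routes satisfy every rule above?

2

Need simple routes of exactly 5 moves from b3 to c3 (Manhattan distance 1, so 2 moves are spent on a detour and 2 undoing it).
Enumerating: b3 b2 b1 c1 c2 c3 | b3 a3 a2 b2 c2 c3.
That gives 2 routes.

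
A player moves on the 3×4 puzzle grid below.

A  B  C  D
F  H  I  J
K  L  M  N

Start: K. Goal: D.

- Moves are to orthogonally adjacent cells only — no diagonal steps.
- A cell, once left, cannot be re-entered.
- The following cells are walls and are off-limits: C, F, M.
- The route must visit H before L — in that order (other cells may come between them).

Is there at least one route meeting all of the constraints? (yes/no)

Ignoring the required order, 1 revisit-free route from K to D passes through all of H and L; the waypoint orders that occur are L → H (1) — never H → L.

no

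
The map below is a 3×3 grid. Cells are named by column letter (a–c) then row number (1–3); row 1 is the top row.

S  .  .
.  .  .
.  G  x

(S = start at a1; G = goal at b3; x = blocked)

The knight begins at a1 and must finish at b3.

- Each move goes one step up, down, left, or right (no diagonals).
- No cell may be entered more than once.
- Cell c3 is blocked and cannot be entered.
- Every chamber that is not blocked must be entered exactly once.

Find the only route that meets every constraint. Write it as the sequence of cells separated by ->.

Need to visit all 8 open cells exactly once, starting at a1 and ending at b3.
Route from a1: 2× right (reaching c1), down to c2, 2× left (reaching a2), down to a3, right to b3 — 7 moves in all.
Check: all 8 open cells covered.

a1 -> b1 -> c1 -> c2 -> b2 -> a2 -> a3 -> b3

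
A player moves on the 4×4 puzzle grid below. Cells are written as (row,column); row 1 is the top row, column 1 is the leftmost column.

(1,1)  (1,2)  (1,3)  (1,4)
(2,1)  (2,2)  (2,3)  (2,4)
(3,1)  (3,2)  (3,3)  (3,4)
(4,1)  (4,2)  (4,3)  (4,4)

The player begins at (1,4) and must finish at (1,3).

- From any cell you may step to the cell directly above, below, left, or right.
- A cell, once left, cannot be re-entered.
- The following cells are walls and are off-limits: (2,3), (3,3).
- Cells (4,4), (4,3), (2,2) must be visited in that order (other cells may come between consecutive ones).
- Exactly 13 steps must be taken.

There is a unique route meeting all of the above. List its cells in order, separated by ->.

The waypoints must appear in the order (4,4), (4,3), (2,2), with no cell reused.
Route from (1,4): 3× down (reaching (4,4)), 3× left (reaching (4,1)), up to (3,1), right to (3,2), up to (2,2), left to (2,1), up to (1,1), 2× right (reaching (1,3)) — 13 moves in all.
Check: order respected ((4,4) at step 3, (4,3) at step 4, (2,2) at step 9); 13 moves as required.

(1,4) -> (2,4) -> (3,4) -> (4,4) -> (4,3) -> (4,2) -> (4,1) -> (3,1) -> (3,2) -> (2,2) -> (2,1) -> (1,1) -> (1,2) -> (1,3)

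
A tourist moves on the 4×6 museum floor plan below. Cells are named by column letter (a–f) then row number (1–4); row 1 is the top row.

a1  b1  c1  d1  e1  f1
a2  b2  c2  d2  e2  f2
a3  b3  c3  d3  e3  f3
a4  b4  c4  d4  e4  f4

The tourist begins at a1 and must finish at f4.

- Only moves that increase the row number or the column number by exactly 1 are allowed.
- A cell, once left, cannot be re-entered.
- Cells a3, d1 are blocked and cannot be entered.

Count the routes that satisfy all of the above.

A right/down-only route from a1 to f4 makes exactly 3 down-moves and 5 right-moves in some order.
With no other constraints that would be C(8,3) = 56 routes.
Subtract routes through each blocked cell (inclusion–exclusion for overlaps): − through d1: 10 − through a3: 6 → 40.
That gives 40 routes.

40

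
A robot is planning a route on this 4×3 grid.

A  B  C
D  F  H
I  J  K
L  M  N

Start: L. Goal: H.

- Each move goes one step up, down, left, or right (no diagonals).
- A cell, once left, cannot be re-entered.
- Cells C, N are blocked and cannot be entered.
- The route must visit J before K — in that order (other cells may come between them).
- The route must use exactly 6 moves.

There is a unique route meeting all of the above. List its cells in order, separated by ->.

The waypoints must appear in the order J, K, with no cell reused.
Route from L: 2× up (reaching D), right to F, down to J, right to K, up to H — 6 moves in all.
Check: order respected (J at step 4, K at step 5); 6 moves as required.

L -> I -> D -> F -> J -> K -> H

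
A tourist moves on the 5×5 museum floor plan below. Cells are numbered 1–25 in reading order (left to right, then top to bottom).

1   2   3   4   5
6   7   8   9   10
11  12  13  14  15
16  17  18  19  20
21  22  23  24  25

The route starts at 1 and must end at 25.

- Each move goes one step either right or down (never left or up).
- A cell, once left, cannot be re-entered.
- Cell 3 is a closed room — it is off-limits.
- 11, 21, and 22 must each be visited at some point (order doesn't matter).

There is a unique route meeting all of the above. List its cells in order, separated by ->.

Moves only go right or down, so the column and row indices never decrease.
Route from 1: 4× down (reaching 21), 4× right (reaching 25) — 8 moves in all.
Check: all required cells visited.

1 -> 6 -> 11 -> 16 -> 21 -> 22 -> 23 -> 24 -> 25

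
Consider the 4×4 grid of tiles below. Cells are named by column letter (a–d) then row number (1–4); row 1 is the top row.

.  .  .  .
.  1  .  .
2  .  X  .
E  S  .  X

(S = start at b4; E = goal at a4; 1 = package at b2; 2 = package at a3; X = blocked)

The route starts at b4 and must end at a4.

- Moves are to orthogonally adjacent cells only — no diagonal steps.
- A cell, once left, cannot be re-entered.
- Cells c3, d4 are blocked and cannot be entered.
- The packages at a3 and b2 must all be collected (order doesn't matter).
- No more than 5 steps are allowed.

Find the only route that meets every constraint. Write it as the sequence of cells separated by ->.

The budget equals the shortest possible length, so every move has to be on a shortest route through the required cells.
Route from b4: up 2 to b2, left 1 to a2, down 2 to a4 — 5 moves in all.
Check: all required cells visited; 5 ≤ 5 moves.

b4 -> b3 -> b2 -> a2 -> a3 -> a4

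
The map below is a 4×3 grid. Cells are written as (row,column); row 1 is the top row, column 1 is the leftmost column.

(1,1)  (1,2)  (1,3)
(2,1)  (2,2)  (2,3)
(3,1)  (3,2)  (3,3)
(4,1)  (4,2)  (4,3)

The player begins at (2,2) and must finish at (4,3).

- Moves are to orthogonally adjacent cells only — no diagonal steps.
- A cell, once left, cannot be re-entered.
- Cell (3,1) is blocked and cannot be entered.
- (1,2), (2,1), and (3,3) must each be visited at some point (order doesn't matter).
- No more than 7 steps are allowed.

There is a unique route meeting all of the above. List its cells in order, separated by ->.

(2,2) -> (2,1) -> (1,1) -> (1,2) -> (1,3) -> (2,3) -> (3,3) -> (4,3)

Any route must reach (1,2), (2,1), and (3,3) and still end at (4,3) within 7 moves, so the order of the required stops is forced.
Route from (2,2): left to (2,1), up to (1,1), 2× right (reaching (1,3)), 3× down (reaching (4,3)) — 7 moves in all.
Check: all required cells visited; 7 ≤ 7 moves.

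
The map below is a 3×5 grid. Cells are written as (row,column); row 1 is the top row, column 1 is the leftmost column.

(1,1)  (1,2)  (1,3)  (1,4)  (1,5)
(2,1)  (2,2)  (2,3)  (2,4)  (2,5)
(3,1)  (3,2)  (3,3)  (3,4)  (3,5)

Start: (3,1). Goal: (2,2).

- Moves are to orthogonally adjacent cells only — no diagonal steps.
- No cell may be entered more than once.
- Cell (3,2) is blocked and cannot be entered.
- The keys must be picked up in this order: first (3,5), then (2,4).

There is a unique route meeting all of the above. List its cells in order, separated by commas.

(3,1), (2,1), (1,1), (1,2), (1,3), (1,4), (1,5), (2,5), (3,5), (3,4), (2,4), (2,3), (2,2)

The waypoints must appear in the order (3,5), (2,4), with no cell reused.
Route from (3,1): 2× up (reaching (1,1)), 4× right (reaching (1,5)), 2× down (reaching (3,5)), left to (3,4), up to (2,4), 2× left (reaching (2,2)) — 12 moves in all.
Check: order respected ((3,5) at step 8, (2,4) at step 10).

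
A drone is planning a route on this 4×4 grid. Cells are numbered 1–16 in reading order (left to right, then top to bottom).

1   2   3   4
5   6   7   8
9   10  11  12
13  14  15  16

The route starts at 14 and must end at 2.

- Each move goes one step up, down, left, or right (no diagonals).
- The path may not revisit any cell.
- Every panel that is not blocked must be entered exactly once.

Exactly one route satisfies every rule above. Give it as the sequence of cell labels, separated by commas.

Need to visit all 16 open cells exactly once, starting at 14 and ending at 2.
Route from 14: left to 13, up to 9, 2× right (reaching 11), down to 15, right to 16, 3× up (reaching 4), left to 3, down to 7, 2× left (reaching 5), up to 1, right to 2 — 15 moves in all.
Check: all 16 open cells covered.

14, 13, 9, 10, 11, 15, 16, 12, 8, 4, 3, 7, 6, 5, 1, 2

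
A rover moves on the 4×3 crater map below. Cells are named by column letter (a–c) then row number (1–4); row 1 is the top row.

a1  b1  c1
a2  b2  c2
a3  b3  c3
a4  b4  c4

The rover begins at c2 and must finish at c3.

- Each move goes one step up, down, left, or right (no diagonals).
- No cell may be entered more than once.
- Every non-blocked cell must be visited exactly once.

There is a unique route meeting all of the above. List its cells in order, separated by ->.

c2 -> c1 -> b1 -> a1 -> a2 -> b2 -> b3 -> a3 -> a4 -> b4 -> c4 -> c3

Need to visit all 12 open cells exactly once, starting at c2 and ending at c3.
Cell c1 has only two open neighbours (c2 and b1), so the path must pass straight through it: one of those is the cell it's entered from and the other is where it exits.
Route from c2: up to c1, 2× left (reaching a1), down to a2, right to b2, down to b3, left to a3, down to a4, 2× right (reaching c4), up to c3 — 11 moves in all.
Check: all 12 open cells covered.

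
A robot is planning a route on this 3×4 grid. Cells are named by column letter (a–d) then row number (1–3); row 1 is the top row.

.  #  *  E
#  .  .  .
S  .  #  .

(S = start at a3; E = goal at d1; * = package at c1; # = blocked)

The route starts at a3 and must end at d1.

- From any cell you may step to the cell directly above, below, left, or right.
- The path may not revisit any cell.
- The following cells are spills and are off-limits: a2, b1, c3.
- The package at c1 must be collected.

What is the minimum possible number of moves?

Any route passes through c1 somewhere between a3 and d1. Summing Manhattan distances along the two legs (a3 → c1 → d1) gives a lower bound of 4 + 1 = 5 moves.
A route of 5 moves achieves this: a3 → b3 → b2 → c2 → c1 → d1.
Since 5 matches the lower bound, it is optimal.

5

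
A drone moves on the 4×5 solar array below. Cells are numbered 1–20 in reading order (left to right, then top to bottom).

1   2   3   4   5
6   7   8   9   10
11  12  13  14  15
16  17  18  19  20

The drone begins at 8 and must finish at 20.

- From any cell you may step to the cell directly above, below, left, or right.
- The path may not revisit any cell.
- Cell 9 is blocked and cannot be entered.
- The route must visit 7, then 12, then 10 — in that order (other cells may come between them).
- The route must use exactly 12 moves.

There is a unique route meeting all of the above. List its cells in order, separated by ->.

The waypoints must appear in the order 7, 12, 10, with no cell reused.
Route from 8: left to 7, down to 12, left to 11, 2× up (reaching 1), 4× right (reaching 5), 3× down (reaching 20) — 12 moves in all.
Check: order respected (7 at step 1, 12 at step 2, 10 at step 10); 12 moves as required.

8 -> 7 -> 12 -> 11 -> 6 -> 1 -> 2 -> 3 -> 4 -> 5 -> 10 -> 15 -> 20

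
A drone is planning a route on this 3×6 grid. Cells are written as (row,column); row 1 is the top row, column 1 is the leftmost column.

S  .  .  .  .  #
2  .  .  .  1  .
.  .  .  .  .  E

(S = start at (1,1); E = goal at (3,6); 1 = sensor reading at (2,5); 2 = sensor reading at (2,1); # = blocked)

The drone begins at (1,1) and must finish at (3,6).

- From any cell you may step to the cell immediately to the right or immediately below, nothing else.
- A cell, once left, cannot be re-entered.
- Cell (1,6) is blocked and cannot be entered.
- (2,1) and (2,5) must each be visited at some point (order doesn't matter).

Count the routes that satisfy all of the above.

A right/down-only route from (1,1) to (3,6) makes exactly 2 down-moves and 5 right-moves in some order.
With no other constraints that would be C(7,2) = 21 routes.
A monotone route can only reach the required cells in the order (2,1), (2,5), so split there and multiply the segment counts (each segment already excludes blocked cells): (1,1)→(2,1): 1; (2,1)→(2,5): 1; (2,5)→(3,6): 2; product = 2.
That gives 2 routes.

2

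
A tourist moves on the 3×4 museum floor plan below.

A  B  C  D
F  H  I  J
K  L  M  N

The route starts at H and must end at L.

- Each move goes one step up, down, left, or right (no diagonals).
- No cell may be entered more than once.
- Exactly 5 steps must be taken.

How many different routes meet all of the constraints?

Need simple routes of exactly 5 moves from H to L (Manhattan distance 1, so 2 moves are spent on a detour and 2 undoing it).
Enumerating: H B A F K L | H B C I M L | H I J N M L.
That gives 3 routes.

3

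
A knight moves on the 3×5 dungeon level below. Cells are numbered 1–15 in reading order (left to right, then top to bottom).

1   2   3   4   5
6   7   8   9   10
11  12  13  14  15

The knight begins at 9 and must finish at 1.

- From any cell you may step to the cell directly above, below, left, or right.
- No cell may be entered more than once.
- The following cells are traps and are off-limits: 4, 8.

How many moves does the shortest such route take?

6

The Manhattan distance from 9 to 1 is |2−1| + |4−1| = 4, so at least 4 moves are needed.
That bound ignores the blocked cells. Measuring each leg by the fewest moves that actually steer around them (9→1: 6) raises the lower bound to 6.
A route of 6 moves exists: 9 → 14 → 13 → 12 → 7 → 2 → 1.
Since 6 matches that lower bound, it is optimal.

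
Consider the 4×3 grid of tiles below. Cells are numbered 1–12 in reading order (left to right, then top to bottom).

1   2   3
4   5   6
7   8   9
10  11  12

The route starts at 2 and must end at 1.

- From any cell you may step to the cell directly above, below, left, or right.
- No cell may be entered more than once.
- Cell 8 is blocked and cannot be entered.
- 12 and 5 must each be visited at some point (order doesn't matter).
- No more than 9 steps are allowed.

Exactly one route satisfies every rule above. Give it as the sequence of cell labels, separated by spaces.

Any route must reach 12 and 5 and still end at 1 within 9 moves, so the order of the required stops is forced.
Route from 2: down to 5, right to 6, 2× down (reaching 12), 2× left (reaching 10), 3× up (reaching 1) — 9 moves in all.
Check: all required cells visited; 9 ≤ 9 moves.

2 5 6 9 12 11 10 7 4 1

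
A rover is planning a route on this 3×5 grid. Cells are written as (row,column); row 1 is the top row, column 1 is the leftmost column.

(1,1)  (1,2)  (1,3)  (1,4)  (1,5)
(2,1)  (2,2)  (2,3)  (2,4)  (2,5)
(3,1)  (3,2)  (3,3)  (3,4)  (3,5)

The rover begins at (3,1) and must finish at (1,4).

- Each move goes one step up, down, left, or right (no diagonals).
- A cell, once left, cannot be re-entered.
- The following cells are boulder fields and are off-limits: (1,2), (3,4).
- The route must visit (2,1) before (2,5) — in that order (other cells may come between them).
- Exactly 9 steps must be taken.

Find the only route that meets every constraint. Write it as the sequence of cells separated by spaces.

(3,1) (2,1) (2,2) (3,2) (3,3) (2,3) (2,4) (2,5) (1,5) (1,4)

The waypoints must appear in the order (2,1), (2,5), with no cell reused.
Route from (3,1): up to (2,1), right to (2,2), down to (3,2), right to (3,3), up to (2,3), 2× right (reaching (2,5)), up to (1,5), left to (1,4) — 9 moves in all.
Check: order respected ((2,1) at step 1, (2,5) at step 7); 9 moves as required.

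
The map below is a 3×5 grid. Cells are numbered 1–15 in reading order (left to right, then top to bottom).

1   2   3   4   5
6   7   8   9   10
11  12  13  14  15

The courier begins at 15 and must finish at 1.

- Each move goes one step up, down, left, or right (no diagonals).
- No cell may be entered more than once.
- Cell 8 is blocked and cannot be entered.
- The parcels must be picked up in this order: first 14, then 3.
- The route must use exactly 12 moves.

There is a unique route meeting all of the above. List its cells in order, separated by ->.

The waypoints must appear in the order 14, 3, with no cell reused.
Route from 15: left 1 to 14, up 1 to 9, right 1 to 10, up 1 to 5, left 3 to 2, down 2 to 12, left 1 to 11, up 2 to 1 — 12 moves in all.
Check: order respected (14 at step 1, 3 at step 6); 12 moves as required.

15 -> 14 -> 9 -> 10 -> 5 -> 4 -> 3 -> 2 -> 7 -> 12 -> 11 -> 6 -> 1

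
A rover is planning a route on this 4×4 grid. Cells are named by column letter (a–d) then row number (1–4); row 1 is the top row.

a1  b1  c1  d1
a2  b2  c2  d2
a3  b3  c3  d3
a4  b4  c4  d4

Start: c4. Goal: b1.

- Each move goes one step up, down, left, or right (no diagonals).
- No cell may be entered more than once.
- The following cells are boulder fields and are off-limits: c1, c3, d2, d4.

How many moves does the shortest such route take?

4

The Manhattan distance from c4 to b1 is |4−1| + |3−2| = 4, so at least 4 moves are needed.
A route of 4 moves achieves this: c4 → b4 → b3 → b2 → b1.
Since 4 matches the lower bound, it is optimal.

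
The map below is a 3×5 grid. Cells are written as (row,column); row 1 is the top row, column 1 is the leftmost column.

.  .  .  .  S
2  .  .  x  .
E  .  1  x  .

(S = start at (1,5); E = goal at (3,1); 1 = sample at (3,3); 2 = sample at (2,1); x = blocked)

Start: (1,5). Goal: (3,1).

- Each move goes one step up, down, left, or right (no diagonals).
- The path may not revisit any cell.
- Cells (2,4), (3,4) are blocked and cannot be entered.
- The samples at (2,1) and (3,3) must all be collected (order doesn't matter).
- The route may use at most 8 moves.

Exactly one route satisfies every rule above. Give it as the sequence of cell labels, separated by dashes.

The budget equals the shortest possible length, so every move has to be on a shortest route through the required cells.
Route from (1,5): 2× left (reaching (1,3)), 2× down (reaching (3,3)), left to (3,2), up to (2,2), left to (2,1), down to (3,1) — 8 moves in all.
Check: all required cells visited; 8 ≤ 8 moves.

(1,5) - (1,4) - (1,3) - (2,3) - (3,3) - (3,2) - (2,2) - (2,1) - (3,1)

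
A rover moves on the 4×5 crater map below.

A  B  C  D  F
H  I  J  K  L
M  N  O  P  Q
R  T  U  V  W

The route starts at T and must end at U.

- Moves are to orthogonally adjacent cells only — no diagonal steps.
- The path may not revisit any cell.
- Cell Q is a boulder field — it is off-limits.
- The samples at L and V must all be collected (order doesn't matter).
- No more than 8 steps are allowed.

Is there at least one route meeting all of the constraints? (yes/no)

Even ignoring the no-revisit rule, getting from T to U, taking the cheapest ordering T → L → V → U needs at least 5 + 3 + 1 = 9 moves (Manhattan distance per leg), which exceeds the 8-move limit.

no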